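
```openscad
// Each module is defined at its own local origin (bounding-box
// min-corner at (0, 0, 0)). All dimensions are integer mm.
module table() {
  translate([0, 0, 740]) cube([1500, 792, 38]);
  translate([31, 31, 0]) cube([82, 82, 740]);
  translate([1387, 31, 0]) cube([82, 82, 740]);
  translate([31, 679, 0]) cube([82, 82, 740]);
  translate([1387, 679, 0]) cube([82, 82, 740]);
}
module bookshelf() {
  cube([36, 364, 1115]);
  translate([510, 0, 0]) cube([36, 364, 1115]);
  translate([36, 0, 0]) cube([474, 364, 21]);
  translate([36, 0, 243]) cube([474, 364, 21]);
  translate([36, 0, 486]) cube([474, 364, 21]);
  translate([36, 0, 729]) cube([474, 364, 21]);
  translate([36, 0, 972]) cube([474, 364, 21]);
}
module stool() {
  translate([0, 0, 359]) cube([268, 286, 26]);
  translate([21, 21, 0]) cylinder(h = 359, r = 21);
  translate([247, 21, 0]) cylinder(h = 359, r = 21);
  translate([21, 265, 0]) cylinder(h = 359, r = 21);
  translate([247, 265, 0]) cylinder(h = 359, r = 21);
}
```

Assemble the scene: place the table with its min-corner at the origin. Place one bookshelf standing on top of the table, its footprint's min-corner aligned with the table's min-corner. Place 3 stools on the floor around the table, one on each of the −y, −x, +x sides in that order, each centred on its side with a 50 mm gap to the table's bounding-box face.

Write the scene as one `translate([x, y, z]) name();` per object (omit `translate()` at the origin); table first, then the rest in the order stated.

table();
translate([0, 0, 778]) bookshelf();
translate([616, -336, 0]) stool();
translate([-318, 253, 0]) stool();
translate([1550, 253, 0]) stool();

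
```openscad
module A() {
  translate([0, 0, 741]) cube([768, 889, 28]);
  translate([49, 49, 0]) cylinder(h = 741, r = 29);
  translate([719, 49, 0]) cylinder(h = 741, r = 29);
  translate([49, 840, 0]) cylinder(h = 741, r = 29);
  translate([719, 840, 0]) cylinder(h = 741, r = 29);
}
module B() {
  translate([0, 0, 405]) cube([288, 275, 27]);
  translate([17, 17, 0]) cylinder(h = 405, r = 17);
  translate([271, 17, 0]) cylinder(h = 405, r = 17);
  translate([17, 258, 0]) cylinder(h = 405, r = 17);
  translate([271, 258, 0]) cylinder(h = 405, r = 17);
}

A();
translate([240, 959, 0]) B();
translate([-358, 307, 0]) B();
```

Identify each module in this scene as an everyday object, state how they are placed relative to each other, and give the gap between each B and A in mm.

Each stool's nearest face is 70 mm from the table's bounding box.

A is a table. B is a stool. Two stools sit around the table at the +y, −x sides. The gap between each stool and the table is 70 mm.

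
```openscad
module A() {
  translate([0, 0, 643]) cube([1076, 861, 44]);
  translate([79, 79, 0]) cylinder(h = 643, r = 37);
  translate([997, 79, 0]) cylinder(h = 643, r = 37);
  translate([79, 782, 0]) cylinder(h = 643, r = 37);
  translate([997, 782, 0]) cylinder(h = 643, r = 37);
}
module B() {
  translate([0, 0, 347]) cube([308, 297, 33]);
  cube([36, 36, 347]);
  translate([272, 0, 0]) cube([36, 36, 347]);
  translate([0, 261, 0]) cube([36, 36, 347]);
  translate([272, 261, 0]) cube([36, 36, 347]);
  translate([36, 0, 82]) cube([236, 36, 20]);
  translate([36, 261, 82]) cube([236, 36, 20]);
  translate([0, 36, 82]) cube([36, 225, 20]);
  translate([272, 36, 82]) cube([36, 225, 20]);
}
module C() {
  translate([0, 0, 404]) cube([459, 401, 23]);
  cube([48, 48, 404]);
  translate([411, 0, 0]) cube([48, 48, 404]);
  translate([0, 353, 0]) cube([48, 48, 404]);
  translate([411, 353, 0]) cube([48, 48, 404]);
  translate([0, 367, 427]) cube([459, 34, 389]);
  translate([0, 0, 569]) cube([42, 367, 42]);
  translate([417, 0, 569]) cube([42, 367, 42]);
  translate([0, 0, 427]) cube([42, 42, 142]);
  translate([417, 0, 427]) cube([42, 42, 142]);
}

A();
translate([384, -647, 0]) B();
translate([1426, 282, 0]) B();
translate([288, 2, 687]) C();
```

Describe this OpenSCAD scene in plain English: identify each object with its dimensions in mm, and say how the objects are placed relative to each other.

A is a table: top 1076 mm (x) × 861 mm (y), 44 mm thick, upper face at z = 687 mm, on four round legs of 74 mm diameter, each leg's bounding box inset 42 mm from the nearest pair of top edges, running from z = 0 to the bottom of the top.

B is a four-legged stool. The seat is a 308×297×33 mm slab whose top surface is at z = 380 mm; four square legs, each 36×36 mm in cross-section, run from the floor (z = 0) to the underside of the seat, each flush with a corner of the seat. Four stretchers, 36 mm wide and 20 mm tall, connect adjacent legs with their undersides at z = 82 mm, each running between the inner faces of the legs it joins and aligned with the legs' outer faces on the other axis.

C is a chair: 459×401 mm seat, 23 mm thick, top at z = 427 mm, on four 48 mm square corner legs flush with the seat edges. A 34 mm thick backrest slab spans the full seat width, extending 389 mm above the seat top, its back face flush with the seat's +y edge. Two armrests of 42×42 mm section run along each side from the seat's front edge to the front of the backrest, top faces 184 mm above the seat top and outer faces flush with the seat's x-edges; a 42×42 mm post under the front of each armrest stands on the seat at the front corner.

Two stools sit around the table at the −y, +x sides. The chair is on top of the table.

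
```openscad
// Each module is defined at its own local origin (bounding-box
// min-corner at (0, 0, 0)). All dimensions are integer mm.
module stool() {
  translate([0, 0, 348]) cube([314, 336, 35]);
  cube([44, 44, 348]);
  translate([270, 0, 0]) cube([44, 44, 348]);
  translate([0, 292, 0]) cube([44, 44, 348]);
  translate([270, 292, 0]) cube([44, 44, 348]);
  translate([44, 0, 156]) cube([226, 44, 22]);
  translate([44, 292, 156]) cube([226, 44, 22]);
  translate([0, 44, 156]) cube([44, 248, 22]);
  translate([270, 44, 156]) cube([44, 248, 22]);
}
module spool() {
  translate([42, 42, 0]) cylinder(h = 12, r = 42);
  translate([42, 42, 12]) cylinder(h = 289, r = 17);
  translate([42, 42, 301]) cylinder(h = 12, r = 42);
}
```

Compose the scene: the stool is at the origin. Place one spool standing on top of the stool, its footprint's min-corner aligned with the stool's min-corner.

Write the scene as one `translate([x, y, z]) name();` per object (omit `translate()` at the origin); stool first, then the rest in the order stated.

stool();
translate([0, 0, 383]) spool();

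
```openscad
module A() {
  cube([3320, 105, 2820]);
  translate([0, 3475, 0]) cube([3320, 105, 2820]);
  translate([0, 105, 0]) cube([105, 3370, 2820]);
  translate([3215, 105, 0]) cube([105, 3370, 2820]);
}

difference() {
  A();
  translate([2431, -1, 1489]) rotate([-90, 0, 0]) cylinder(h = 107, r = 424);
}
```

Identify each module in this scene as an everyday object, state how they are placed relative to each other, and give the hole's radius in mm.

The subtracted cylinder has r = 424 mm.

A is a house frame. The house frame has a circular hole through its front wall. The hole's radius is 424 mm.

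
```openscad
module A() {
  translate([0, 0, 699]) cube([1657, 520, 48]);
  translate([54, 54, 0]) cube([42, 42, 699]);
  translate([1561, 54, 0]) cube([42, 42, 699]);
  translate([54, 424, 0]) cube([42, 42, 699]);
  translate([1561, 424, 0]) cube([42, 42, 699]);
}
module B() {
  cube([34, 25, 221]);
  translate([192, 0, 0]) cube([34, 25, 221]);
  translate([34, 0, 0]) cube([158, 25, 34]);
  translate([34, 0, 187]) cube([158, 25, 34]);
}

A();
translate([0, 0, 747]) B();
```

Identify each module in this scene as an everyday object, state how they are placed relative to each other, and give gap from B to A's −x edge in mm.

A is a table. B is a picture frame. The picture frame is on top of the table. The gap from the picture frame to the table's −x edge is 0 mm.

The picture frame's min-x is at 0; the table's min-x is 0; gap = 0 mm.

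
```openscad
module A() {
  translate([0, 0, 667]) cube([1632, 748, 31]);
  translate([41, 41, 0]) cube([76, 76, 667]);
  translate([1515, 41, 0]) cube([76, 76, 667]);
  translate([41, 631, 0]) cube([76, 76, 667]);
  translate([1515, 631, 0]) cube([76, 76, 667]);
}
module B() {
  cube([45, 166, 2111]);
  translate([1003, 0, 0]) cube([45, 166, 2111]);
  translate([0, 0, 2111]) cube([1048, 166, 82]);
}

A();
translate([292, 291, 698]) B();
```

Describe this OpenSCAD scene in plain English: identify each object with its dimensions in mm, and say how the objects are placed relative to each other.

A is a table: top 1632 mm (x) × 748 mm (y), 31 mm thick, upper face at z = 698 mm, on four 76×76 mm square legs, each inset 41 mm from the nearest pair of top edges, running from z = 0 to the bottom of the top.

B is a rectangular door frame: two vertical jambs of 45×166 mm section, 2111 mm tall, with a clear opening 958 mm wide between their inner faces. A header 82 mm tall and 166 mm deep lies on top of the jambs and spans the full outside width.

The door frame is on top of the table, centred.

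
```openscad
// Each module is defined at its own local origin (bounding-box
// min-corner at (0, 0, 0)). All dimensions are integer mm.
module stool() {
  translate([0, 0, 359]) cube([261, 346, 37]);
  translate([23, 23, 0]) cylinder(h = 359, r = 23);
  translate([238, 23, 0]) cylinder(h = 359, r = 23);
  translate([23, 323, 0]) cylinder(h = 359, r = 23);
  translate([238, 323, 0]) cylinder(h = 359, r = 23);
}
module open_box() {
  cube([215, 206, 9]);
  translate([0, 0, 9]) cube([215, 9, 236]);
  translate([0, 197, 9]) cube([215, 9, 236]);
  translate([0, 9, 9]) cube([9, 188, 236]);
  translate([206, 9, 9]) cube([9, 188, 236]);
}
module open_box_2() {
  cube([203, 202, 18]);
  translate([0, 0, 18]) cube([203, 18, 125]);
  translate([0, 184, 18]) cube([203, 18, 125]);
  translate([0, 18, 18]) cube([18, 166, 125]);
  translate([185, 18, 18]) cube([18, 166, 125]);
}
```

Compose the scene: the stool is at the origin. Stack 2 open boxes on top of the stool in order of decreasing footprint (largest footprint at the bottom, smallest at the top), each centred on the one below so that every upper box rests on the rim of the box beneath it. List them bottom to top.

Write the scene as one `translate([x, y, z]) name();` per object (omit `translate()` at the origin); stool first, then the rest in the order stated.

stool();
translate([23, 70, 396]) open_box();
translate([29, 72, 641]) open_box_2();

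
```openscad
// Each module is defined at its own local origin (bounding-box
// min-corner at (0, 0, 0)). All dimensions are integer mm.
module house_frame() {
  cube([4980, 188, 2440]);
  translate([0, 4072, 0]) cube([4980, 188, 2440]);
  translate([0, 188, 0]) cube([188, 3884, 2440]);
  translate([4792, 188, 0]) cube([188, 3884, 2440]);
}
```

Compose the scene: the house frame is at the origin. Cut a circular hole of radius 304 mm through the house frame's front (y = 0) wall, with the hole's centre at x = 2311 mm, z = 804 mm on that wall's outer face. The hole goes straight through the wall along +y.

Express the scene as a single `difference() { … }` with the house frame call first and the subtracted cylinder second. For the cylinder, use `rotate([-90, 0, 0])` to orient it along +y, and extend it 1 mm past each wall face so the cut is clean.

difference() {
  house_frame();
  translate([2311, -1, 804]) rotate([-90, 0, 0]) cylinder(h = 190, r = 304);
}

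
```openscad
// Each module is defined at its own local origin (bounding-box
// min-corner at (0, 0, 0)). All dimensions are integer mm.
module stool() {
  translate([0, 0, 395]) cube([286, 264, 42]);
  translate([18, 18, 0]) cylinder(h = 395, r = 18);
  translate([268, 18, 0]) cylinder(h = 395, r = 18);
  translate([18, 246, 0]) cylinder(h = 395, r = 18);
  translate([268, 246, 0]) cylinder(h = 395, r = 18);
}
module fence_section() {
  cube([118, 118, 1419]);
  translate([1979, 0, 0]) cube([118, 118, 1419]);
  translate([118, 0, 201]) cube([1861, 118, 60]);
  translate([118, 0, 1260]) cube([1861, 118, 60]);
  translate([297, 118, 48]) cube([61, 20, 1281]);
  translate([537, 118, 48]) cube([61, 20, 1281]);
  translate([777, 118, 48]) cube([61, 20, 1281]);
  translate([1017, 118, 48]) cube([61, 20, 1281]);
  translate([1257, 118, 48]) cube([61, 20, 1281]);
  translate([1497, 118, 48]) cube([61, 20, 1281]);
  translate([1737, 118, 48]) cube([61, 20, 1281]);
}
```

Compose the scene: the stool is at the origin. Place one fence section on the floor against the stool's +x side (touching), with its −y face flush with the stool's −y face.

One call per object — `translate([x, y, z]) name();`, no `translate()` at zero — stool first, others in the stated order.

stool();
translate([286, 0, 0]) fence_section();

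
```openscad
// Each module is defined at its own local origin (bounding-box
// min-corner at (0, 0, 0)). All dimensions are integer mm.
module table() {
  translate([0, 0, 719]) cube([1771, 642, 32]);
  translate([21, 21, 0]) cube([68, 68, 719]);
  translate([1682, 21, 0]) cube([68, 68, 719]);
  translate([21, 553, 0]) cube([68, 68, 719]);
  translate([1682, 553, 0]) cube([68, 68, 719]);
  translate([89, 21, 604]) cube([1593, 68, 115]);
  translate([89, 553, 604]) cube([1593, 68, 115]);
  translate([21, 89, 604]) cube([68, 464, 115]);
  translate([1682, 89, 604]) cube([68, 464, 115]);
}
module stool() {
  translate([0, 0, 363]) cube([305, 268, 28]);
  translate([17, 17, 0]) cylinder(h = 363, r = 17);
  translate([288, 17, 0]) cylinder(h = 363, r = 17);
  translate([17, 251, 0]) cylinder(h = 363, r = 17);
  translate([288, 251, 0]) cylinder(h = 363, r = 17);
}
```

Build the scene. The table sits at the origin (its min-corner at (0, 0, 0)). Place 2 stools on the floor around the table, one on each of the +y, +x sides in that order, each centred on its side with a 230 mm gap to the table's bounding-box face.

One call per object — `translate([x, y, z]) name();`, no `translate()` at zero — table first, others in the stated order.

table();
translate([733, 872, 0]) stool();
translate([2001, 187, 0]) stool();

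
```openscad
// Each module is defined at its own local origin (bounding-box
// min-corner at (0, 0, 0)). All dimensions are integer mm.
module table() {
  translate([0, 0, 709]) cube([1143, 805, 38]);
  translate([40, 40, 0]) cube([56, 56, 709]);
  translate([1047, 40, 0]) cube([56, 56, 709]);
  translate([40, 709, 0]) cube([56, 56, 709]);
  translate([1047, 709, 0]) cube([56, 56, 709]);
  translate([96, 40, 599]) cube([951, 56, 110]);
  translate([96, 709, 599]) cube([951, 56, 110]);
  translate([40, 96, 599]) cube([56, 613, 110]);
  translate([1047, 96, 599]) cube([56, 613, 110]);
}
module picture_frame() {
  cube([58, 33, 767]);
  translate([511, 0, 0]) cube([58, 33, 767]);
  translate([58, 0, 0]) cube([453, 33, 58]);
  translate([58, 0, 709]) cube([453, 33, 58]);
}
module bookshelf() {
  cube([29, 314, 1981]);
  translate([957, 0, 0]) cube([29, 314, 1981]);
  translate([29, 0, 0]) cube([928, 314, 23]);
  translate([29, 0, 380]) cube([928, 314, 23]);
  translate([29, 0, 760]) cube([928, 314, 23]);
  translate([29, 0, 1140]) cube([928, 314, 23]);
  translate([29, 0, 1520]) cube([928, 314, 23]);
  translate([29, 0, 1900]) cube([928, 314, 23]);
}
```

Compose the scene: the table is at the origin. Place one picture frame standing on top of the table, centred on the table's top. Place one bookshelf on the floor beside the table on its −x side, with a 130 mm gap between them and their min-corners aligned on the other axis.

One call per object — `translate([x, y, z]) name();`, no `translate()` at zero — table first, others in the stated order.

table();
translate([287, 386, 747]) picture_frame();
translate([-1116, 0, 0]) bookshelf();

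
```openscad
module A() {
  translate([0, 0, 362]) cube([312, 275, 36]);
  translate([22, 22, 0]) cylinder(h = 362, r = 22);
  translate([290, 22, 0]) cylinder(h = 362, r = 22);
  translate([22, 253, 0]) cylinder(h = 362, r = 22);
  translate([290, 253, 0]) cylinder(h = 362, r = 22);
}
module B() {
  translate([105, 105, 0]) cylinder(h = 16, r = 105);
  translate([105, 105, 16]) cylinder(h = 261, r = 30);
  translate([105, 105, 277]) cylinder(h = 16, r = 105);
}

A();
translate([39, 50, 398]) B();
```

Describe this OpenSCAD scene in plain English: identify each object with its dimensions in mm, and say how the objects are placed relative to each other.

A is a four-legged stool. The seat is 312×275 mm, 36 mm thick, top at z = 398 mm. It stands on four round legs, each 44 mm in diameter, from z = 0 to the seat underside, each leg's axis is inset half a diameter from the nearest pair of seat edges (so the leg's bounding box is flush with the corner).

B is a spool: two coaxial disc flanges of radius 105 mm and thickness 16 mm, joined by a core cylinder of radius 30 mm and height 261 mm. The lower flange rests on z = 0 and the three cylinders share a vertical axis.

The spool is on top of the stool.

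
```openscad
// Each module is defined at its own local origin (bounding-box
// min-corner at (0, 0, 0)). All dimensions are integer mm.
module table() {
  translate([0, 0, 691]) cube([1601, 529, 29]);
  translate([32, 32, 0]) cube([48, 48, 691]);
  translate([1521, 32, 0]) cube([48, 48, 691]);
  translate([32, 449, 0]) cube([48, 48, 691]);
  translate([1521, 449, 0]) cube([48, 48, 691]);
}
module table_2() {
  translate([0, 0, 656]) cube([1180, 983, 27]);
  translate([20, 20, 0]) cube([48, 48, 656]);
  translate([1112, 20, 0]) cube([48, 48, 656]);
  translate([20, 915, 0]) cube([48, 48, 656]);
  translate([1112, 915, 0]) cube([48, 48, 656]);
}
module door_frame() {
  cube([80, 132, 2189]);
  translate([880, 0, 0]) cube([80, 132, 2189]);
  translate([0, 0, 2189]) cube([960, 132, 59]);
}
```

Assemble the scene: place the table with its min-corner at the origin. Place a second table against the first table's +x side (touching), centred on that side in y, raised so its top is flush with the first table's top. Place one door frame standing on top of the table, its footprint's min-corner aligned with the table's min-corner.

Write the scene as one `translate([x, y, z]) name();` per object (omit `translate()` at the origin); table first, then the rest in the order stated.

table();
translate([1601, -227, 37]) table_2();
translate([0, 0, 720]) door_frame();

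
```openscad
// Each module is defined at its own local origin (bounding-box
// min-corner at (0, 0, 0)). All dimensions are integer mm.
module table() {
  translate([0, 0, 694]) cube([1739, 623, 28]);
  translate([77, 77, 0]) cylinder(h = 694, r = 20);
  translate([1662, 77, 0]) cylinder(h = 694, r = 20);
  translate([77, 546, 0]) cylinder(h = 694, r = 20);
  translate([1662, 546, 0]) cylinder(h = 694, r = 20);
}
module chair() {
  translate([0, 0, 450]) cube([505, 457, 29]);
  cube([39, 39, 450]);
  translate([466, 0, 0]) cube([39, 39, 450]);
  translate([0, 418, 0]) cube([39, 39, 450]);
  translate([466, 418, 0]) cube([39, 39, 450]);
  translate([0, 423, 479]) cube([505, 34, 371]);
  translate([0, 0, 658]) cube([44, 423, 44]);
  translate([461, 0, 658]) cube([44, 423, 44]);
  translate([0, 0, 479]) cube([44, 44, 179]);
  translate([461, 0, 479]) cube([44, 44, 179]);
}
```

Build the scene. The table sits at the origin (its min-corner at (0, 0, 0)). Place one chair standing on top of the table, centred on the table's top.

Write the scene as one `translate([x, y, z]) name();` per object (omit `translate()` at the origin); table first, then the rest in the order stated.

table();
translate([617, 83, 722]) chair();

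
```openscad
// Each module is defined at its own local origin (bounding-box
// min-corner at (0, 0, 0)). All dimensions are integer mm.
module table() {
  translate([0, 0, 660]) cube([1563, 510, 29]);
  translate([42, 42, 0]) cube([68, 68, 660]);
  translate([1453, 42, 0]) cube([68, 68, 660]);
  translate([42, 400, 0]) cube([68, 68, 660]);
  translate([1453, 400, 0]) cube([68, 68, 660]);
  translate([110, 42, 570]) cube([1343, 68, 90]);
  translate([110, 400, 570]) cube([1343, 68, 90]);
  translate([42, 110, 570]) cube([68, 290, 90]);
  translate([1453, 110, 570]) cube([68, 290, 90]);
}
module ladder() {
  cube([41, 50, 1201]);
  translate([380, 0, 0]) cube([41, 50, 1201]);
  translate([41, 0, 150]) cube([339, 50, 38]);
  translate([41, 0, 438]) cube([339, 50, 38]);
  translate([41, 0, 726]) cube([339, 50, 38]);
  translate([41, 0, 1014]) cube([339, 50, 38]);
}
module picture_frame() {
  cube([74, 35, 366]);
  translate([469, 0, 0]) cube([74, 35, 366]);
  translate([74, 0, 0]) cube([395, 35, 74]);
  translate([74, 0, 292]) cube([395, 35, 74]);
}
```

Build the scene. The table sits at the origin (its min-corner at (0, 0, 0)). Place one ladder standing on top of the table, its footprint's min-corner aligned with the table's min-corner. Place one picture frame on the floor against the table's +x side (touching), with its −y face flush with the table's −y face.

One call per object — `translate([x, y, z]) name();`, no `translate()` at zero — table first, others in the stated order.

table();
translate([0, 0, 689]) ladder();
translate([1563, 0, 0]) picture_frame();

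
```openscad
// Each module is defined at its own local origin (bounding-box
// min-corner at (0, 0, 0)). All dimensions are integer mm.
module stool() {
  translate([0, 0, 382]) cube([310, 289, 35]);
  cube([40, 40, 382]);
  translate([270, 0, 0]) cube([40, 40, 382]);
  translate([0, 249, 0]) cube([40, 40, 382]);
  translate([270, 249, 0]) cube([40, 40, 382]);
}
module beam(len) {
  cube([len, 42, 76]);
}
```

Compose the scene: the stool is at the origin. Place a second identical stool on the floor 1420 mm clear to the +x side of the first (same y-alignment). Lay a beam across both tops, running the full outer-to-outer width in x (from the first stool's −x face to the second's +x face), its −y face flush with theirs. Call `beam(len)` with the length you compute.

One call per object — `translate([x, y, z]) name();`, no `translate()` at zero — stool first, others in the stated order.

stool();
translate([1730, 0, 0]) stool();
translate([0, 0, 417]) beam(2040);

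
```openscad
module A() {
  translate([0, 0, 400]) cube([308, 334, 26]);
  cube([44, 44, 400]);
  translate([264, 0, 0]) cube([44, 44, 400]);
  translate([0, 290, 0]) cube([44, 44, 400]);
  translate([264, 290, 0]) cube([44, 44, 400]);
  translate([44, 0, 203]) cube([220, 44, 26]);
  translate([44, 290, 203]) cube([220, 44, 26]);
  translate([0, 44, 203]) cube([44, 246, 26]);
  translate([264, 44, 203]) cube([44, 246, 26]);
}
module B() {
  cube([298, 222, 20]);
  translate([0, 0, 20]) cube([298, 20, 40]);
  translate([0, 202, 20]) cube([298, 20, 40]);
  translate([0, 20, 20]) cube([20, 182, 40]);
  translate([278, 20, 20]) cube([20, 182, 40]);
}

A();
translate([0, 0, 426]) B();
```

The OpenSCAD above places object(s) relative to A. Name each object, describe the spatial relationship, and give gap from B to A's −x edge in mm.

A is a stool. B is an open box. The open box is on top of the stool. The gap from the open box to the stool's −x edge is 0 mm.

The open box's min-x is at 0; the stool's min-x is 0; gap = 0 mm.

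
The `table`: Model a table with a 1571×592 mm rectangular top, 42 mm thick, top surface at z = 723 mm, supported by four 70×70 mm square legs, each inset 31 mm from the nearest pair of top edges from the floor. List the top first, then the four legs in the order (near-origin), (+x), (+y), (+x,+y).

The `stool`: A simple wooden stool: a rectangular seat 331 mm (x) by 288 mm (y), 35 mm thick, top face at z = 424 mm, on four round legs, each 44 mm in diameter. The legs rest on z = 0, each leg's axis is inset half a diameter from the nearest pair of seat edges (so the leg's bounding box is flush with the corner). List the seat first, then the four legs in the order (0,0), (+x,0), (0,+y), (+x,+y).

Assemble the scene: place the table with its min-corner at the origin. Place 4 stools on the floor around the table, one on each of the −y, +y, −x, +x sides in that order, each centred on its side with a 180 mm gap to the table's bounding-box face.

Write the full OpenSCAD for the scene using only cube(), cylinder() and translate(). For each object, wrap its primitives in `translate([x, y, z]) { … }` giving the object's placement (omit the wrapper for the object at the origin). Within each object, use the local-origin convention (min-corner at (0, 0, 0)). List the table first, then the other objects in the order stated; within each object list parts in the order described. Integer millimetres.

translate([0, 0, 681]) cube([1571, 592, 42]);
translate([31, 31, 0]) cube([70, 70, 681]);
translate([1470, 31, 0]) cube([70, 70, 681]);
translate([31, 491, 0]) cube([70, 70, 681]);
translate([1470, 491, 0]) cube([70, 70, 681]);
translate([620, -468, 0]) {
  translate([0, 0, 389]) cube([331, 288, 35]);
  translate([22, 22, 0]) cylinder(h = 389, r = 22);
  translate([309, 22, 0]) cylinder(h = 389, r = 22);
  translate([22, 266, 0]) cylinder(h = 389, r = 22);
  translate([309, 266, 0]) cylinder(h = 389, r = 22);
}
translate([620, 772, 0]) {
  translate([0, 0, 389]) cube([331, 288, 35]);
  translate([22, 22, 0]) cylinder(h = 389, r = 22);
  translate([309, 22, 0]) cylinder(h = 389, r = 22);
  translate([22, 266, 0]) cylinder(h = 389, r = 22);
  translate([309, 266, 0]) cylinder(h = 389, r = 22);
}
translate([-511, 152, 0]) {
  translate([0, 0, 389]) cube([331, 288, 35]);
  translate([22, 22, 0]) cylinder(h = 389, r = 22);
  translate([309, 22, 0]) cylinder(h = 389, r = 22);
  translate([22, 266, 0]) cylinder(h = 389, r = 22);
  translate([309, 266, 0]) cylinder(h = 389, r = 22);
}
translate([1751, 152, 0]) {
  translate([0, 0, 389]) cube([331, 288, 35]);
  translate([22, 22, 0]) cylinder(h = 389, r = 22);
  translate([309, 22, 0]) cylinder(h = 389, r = 22);
  translate([22, 266, 0]) cylinder(h = 389, r = 22);
  translate([309, 266, 0]) cylinder(h = 389, r = 22);
}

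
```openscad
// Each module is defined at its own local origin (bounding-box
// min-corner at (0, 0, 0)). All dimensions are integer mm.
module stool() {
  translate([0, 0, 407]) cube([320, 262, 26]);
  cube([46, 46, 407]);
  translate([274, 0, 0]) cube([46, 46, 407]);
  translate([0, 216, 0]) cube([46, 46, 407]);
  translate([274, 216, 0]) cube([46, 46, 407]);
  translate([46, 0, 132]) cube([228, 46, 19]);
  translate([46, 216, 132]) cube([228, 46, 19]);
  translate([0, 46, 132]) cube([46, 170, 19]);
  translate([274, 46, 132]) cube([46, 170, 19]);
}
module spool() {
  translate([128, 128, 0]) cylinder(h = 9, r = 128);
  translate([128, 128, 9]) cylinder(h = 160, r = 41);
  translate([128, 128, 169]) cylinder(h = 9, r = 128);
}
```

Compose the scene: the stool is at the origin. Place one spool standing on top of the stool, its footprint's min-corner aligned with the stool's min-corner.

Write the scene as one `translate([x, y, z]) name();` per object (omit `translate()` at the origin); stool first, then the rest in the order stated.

stool();
translate([0, 0, 433]) spool();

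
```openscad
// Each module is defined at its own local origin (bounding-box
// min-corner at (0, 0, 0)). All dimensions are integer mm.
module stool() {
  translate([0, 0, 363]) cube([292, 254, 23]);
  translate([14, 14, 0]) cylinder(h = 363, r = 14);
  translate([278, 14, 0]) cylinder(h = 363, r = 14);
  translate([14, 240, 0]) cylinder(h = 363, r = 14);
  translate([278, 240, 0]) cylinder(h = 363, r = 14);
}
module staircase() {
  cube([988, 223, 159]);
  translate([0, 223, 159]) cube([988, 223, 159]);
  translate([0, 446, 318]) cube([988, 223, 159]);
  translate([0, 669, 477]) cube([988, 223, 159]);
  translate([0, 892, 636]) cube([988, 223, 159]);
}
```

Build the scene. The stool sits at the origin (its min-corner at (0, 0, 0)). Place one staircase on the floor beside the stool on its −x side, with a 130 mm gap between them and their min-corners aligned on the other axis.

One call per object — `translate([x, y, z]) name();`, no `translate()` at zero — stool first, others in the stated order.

stool();
translate([-1118, 0, 0]) staircase();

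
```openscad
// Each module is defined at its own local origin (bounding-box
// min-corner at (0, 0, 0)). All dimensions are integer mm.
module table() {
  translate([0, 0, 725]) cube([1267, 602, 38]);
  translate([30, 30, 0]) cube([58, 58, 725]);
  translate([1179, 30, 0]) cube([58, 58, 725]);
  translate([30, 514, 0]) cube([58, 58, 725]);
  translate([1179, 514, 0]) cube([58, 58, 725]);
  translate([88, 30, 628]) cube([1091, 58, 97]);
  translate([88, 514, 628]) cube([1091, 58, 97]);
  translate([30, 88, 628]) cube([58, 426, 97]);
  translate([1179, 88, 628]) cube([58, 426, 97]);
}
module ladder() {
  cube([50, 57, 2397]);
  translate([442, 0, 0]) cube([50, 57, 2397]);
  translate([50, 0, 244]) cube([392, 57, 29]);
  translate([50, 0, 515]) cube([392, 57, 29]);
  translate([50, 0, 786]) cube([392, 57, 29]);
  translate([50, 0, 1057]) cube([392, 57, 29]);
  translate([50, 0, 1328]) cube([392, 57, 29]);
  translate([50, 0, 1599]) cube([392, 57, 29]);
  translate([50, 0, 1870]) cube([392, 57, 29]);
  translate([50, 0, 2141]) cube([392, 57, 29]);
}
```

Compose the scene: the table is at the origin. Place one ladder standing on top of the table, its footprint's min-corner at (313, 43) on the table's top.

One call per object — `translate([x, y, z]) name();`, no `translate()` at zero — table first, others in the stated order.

table();
translate([313, 43, 763]) ladder();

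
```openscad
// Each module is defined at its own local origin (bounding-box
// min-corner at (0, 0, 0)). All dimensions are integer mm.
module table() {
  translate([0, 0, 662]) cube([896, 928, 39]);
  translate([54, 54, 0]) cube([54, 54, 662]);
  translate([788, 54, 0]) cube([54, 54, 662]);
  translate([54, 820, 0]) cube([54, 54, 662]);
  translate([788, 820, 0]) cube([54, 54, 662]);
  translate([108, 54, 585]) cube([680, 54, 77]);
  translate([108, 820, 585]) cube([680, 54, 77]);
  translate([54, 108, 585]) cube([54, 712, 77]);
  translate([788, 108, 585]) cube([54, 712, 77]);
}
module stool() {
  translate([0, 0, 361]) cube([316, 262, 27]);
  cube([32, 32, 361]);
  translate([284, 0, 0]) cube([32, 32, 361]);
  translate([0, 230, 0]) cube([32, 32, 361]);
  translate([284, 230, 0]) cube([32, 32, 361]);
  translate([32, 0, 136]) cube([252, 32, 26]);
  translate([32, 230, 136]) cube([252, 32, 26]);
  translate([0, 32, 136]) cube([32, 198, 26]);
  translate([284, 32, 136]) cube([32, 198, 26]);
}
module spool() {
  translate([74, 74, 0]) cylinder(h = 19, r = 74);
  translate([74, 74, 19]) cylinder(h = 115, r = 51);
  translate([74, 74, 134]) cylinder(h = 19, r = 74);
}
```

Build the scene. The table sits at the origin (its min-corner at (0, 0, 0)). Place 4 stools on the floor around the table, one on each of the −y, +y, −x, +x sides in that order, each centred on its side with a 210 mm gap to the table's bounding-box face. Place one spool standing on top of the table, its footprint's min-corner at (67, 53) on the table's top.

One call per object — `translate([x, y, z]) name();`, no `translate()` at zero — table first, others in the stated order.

table();
translate([290, -472, 0]) stool();
translate([290, 1138, 0]) stool();
translate([-526, 333, 0]) stool();
translate([1106, 333, 0]) stool();
translate([67, 53, 701]) spool();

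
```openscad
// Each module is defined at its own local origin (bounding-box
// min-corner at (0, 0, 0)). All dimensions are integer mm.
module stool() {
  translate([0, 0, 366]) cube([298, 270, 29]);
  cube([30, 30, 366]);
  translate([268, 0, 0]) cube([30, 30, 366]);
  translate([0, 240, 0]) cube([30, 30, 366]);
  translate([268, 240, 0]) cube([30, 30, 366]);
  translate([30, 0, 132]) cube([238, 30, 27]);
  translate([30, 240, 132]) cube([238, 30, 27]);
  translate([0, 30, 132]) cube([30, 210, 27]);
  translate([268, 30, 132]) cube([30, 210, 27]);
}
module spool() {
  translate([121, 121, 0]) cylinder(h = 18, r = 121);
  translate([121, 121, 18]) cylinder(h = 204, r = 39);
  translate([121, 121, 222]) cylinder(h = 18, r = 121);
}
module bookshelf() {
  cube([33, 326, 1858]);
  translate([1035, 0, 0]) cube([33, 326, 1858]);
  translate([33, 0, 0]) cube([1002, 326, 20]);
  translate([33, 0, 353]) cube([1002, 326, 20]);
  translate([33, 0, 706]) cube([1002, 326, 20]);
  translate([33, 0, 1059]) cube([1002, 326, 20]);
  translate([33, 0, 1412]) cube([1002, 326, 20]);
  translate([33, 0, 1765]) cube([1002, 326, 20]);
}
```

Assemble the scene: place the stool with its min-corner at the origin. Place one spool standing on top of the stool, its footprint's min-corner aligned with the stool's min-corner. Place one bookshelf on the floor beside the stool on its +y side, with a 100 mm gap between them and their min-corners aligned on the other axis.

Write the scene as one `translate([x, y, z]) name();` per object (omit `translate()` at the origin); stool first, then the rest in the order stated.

stool();
translate([0, 0, 395]) spool();
translate([0, 370, 0]) bookshelf();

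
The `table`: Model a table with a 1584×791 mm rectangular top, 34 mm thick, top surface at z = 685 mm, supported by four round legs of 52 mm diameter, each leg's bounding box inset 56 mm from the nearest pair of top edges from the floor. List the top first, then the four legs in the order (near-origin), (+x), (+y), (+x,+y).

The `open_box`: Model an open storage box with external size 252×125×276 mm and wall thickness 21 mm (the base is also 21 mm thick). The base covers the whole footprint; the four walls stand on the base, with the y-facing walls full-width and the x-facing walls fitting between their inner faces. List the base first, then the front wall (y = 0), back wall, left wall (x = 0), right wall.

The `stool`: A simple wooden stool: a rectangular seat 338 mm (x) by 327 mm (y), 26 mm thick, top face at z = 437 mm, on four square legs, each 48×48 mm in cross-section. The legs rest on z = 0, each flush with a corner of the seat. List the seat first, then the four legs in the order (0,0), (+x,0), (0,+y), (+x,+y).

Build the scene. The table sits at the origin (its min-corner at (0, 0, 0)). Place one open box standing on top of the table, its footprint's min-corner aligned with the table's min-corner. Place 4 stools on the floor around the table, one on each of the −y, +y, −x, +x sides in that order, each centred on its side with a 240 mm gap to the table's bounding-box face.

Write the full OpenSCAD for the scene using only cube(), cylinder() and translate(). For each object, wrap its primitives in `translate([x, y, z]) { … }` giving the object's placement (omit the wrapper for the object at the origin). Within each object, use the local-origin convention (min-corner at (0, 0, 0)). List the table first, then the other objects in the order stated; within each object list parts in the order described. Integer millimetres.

translate([0, 0, 651]) cube([1584, 791, 34]);
translate([82, 82, 0]) cylinder(h = 651, r = 26);
translate([1502, 82, 0]) cylinder(h = 651, r = 26);
translate([82, 709, 0]) cylinder(h = 651, r = 26);
translate([1502, 709, 0]) cylinder(h = 651, r = 26);
translate([0, 0, 685]) {
  cube([252, 125, 21]);
  translate([0, 0, 21]) cube([252, 21, 255]);
  translate([0, 104, 21]) cube([252, 21, 255]);
  translate([0, 21, 21]) cube([21, 83, 255]);
  translate([231, 21, 21]) cube([21, 83, 255]);
}
translate([623, -567, 0]) {
  translate([0, 0, 411]) cube([338, 327, 26]);
  cube([48, 48, 411]);
  translate([290, 0, 0]) cube([48, 48, 411]);
  translate([0, 279, 0]) cube([48, 48, 411]);
  translate([290, 279, 0]) cube([48, 48, 411]);
}
translate([623, 1031, 0]) {
  translate([0, 0, 411]) cube([338, 327, 26]);
  cube([48, 48, 411]);
  translate([290, 0, 0]) cube([48, 48, 411]);
  translate([0, 279, 0]) cube([48, 48, 411]);
  translate([290, 279, 0]) cube([48, 48, 411]);
}
translate([-578, 232, 0]) {
  translate([0, 0, 411]) cube([338, 327, 26]);
  cube([48, 48, 411]);
  translate([290, 0, 0]) cube([48, 48, 411]);
  translate([0, 279, 0]) cube([48, 48, 411]);
  translate([290, 279, 0]) cube([48, 48, 411]);
}
translate([1824, 232, 0]) {
  translate([0, 0, 411]) cube([338, 327, 26]);
  cube([48, 48, 411]);
  translate([290, 0, 0]) cube([48, 48, 411]);
  translate([0, 279, 0]) cube([48, 48, 411]);
  translate([290, 279, 0]) cube([48, 48, 411]);
}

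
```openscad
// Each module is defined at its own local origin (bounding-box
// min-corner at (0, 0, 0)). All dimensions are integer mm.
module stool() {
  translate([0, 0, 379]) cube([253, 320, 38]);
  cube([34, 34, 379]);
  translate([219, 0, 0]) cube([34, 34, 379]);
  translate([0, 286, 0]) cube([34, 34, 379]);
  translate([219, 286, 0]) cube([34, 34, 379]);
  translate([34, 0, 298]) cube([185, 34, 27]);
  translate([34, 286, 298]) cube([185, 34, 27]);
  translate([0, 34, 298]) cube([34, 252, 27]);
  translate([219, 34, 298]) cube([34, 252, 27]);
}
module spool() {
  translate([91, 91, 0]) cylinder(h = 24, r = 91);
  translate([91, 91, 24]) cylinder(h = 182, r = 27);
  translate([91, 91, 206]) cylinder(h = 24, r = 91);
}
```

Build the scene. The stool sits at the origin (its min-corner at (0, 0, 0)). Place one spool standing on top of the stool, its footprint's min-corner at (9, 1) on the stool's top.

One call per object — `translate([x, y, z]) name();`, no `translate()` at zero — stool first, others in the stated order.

stool();
translate([9, 1, 417]) spool();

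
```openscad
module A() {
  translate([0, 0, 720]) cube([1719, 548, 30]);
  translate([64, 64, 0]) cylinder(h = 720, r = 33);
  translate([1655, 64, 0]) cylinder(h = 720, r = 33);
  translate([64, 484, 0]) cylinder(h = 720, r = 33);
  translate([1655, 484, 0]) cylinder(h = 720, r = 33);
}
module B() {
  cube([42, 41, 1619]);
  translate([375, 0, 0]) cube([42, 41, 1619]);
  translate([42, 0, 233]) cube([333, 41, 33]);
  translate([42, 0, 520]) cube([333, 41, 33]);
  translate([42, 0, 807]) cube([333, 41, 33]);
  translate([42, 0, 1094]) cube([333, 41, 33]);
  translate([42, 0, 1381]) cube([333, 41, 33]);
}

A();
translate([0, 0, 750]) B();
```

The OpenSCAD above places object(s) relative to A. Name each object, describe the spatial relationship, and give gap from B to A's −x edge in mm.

A is a table. B is a ladder. The ladder is on top of the table. The gap from the ladder to the table's −x edge is 0 mm.

The ladder's min-x is at 0; the table's min-x is 0; gap = 0 mm.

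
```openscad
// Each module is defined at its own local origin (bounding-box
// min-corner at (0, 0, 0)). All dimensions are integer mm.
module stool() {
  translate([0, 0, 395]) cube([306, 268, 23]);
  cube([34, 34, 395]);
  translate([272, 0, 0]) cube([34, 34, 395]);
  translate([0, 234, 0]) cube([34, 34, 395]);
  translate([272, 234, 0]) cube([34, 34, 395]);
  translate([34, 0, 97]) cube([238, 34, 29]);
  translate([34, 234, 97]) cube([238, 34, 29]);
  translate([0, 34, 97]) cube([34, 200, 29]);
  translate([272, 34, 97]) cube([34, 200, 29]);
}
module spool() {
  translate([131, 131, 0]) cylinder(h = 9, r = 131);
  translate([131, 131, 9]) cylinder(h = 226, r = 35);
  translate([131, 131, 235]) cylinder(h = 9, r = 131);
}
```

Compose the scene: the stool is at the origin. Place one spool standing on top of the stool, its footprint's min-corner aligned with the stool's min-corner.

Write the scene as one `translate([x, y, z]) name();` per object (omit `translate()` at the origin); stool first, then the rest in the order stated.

stool();
translate([0, 0, 418]) spool();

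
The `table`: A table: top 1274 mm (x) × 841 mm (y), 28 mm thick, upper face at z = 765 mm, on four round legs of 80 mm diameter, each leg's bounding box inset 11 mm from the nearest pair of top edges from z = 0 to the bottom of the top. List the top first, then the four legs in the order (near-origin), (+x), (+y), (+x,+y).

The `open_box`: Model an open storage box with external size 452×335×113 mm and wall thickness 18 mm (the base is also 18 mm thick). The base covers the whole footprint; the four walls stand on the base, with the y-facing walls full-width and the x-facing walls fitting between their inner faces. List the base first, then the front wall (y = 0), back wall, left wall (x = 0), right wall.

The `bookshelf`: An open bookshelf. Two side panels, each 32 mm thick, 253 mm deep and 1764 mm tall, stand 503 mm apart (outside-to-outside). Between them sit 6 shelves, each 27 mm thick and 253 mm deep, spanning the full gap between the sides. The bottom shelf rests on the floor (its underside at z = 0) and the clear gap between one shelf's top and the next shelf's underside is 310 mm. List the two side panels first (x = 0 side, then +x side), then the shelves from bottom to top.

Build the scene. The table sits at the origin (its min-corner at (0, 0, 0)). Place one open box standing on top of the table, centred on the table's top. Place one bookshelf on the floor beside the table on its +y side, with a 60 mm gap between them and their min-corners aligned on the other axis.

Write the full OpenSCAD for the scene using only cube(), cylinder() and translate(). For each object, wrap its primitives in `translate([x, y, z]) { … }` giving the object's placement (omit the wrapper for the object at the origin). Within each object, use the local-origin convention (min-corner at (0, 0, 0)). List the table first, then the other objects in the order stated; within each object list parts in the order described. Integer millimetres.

translate([0, 0, 737]) cube([1274, 841, 28]);
translate([51, 51, 0]) cylinder(h = 737, r = 40);
translate([1223, 51, 0]) cylinder(h = 737, r = 40);
translate([51, 790, 0]) cylinder(h = 737, r = 40);
translate([1223, 790, 0]) cylinder(h = 737, r = 40);
translate([411, 253, 765]) {
  cube([452, 335, 18]);
  translate([0, 0, 18]) cube([452, 18, 95]);
  translate([0, 317, 18]) cube([452, 18, 95]);
  translate([0, 18, 18]) cube([18, 299, 95]);
  translate([434, 18, 18]) cube([18, 299, 95]);
}
translate([0, 901, 0]) {
  cube([32, 253, 1764]);
  translate([471, 0, 0]) cube([32, 253, 1764]);
  translate([32, 0, 0]) cube([439, 253, 27]);
  translate([32, 0, 337]) cube([439, 253, 27]);
  translate([32, 0, 674]) cube([439, 253, 27]);
  translate([32, 0, 1011]) cube([439, 253, 27]);
  translate([32, 0, 1348]) cube([439, 253, 27]);
  translate([32, 0, 1685]) cube([439, 253, 27]);
}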